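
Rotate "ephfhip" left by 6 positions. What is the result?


Input: "ephfhip", rotate left by 6
First 6 characters: "ephfhi"
Remaining characters: "p"
Concatenate remaining + first: "p" + "ephfhi" = "pephfhi"

pephfhi


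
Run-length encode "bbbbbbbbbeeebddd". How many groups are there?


Input: bbbbbbbbbeeebddd
Scanning for consecutive runs:
  Group 1: 'b' x 9 (positions 0-8)
  Group 2: 'e' x 3 (positions 9-11)
  Group 3: 'b' x 1 (positions 12-12)
  Group 4: 'd' x 3 (positions 13-15)
Total groups: 4

4


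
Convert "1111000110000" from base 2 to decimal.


Input: "1111000110000" in base 2
Positional expansion:
  Digit '1' (value 1) x 2^12 = 4096
  Digit '1' (value 1) x 2^11 = 2048
  Digit '1' (value 1) x 2^10 = 1024
  Digit '1' (value 1) x 2^9 = 512
  Digit '0' (value 0) x 2^8 = 0
  Digit '0' (value 0) x 2^7 = 0
  Digit '0' (value 0) x 2^6 = 0
  Digit '1' (value 1) x 2^5 = 32
  Digit '1' (value 1) x 2^4 = 16
  Digit '0' (value 0) x 2^3 = 0
  Digit '0' (value 0) x 2^2 = 0
  Digit '0' (value 0) x 2^1 = 0
  Digit '0' (value 0) x 2^0 = 0
Sum = 7728

7728


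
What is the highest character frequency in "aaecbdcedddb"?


Input: aaecbdcedddb
Character counts:
  'a': 2
  'b': 2
  'c': 2
  'd': 4
  'e': 2
Maximum frequency: 4

4


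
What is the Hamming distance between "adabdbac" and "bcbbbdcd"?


Comparing "adabdbac" and "bcbbbdcd" position by position:
  Position 0: 'a' vs 'b' => differ
  Position 1: 'd' vs 'c' => differ
  Position 2: 'a' vs 'b' => differ
  Position 3: 'b' vs 'b' => same
  Position 4: 'd' vs 'b' => differ
  Position 5: 'b' vs 'd' => differ
  Position 6: 'a' vs 'c' => differ
  Position 7: 'c' vs 'd' => differ
Total differences (Hamming distance): 7

7


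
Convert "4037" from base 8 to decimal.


Input: "4037" in base 8
Positional expansion:
  Digit '4' (value 4) x 8^3 = 2048
  Digit '0' (value 0) x 8^2 = 0
  Digit '3' (value 3) x 8^1 = 24
  Digit '7' (value 7) x 8^0 = 7
Sum = 2079

2079


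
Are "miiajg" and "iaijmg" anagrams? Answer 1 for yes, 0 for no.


Strings: "miiajg", "iaijmg"
Sorted first:  agiijm
Sorted second: agiijm
Sorted forms match => anagrams

1


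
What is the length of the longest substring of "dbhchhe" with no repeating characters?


Input: "dbhchhe"
Sliding window (track last position of each char):
  Position 0 ('d'): window [0,0] length 1 -- new best
  Position 1 ('b'): window [0,1] length 2 -- new best
  Position 2 ('h'): window [0,2] length 3 -- new best
  Position 3 ('c'): window [0,3] length 4 -- new best
  Position 4 ('h'): repeat (last at 2), move window start to 3
  Position 4 ('h'): window [3,4] length 2
  Position 5 ('h'): repeat (last at 4), move window start to 5
  Position 5 ('h'): window [5,5] length 1
  Position 6 ('e'): window [5,6] length 2
Longest substring with no repeats: "dbhc" with length 4

4


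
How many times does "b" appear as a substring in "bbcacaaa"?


Searching for "b" in "bbcacaaa"
Scanning each position:
  Position 0: "b" => MATCH
  Position 1: "b" => MATCH
  Position 2: "c" => no
  Position 3: "a" => no
  Position 4: "c" => no
  Position 5: "a" => no
  Position 6: "a" => no
  Position 7: "a" => no
Total occurrences: 2

2


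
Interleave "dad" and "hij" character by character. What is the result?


Interleaving "dad" and "hij":
  Position 0: 'd' from first, 'h' from second => "dh"
  Position 1: 'a' from first, 'i' from second => "ai"
  Position 2: 'd' from first, 'j' from second => "dj"
Result: dhaidj

dhaidj


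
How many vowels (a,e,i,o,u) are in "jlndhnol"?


Input: jlndhnol
Checking each character:
  'j' at position 0: consonant
  'l' at position 1: consonant
  'n' at position 2: consonant
  'd' at position 3: consonant
  'h' at position 4: consonant
  'n' at position 5: consonant
  'o' at position 6: vowel (running total: 1)
  'l' at position 7: consonant
Total vowels: 1

1


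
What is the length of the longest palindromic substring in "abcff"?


Input: "abcff"
Checking substrings for palindromes:
  [3:5] "ff" (len 2) => palindrome
Longest palindromic substring: "ff" with length 2

2


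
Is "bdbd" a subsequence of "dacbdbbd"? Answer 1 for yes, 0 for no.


Check if "bdbd" is a subsequence of "dacbdbbd"
Greedy scan:
  Position 0 ('d'): no match needed
  Position 1 ('a'): no match needed
  Position 2 ('c'): no match needed
  Position 3 ('b'): matches sub[0] = 'b'
  Position 4 ('d'): matches sub[1] = 'd'
  Position 5 ('b'): matches sub[2] = 'b'
  Position 6 ('b'): no match needed
  Position 7 ('d'): matches sub[3] = 'd'
All 4 characters matched => is a subsequence

1


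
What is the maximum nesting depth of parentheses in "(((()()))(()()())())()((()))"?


Input: "(((()()))(()()())())()((()))"
Tracking depth:
  Position 0 '(': depth becomes 1
  Position 1 '(': depth becomes 2
  Position 2 '(': depth becomes 3
  Position 3 '(': depth becomes 4
  Position 4 ')': depth becomes 3
  Position 5 '(': depth becomes 4
  Position 6 ')': depth becomes 3
  Position 7 ')': depth becomes 2
  Position 8 ')': depth becomes 1
  Position 9 '(': depth becomes 2
  Position 10 '(': depth becomes 3
  Position 11 ')': depth becomes 2
  Position 12 '(': depth becomes 3
  Position 13 ')': depth becomes 2
  Position 14 '(': depth becomes 3
  Position 15 ')': depth becomes 2
  Position 16 ')': depth becomes 1
  Position 17 '(': depth becomes 2
  Position 18 ')': depth becomes 1
  Position 19 ')': depth becomes 0
  Position 20 '(': depth becomes 1
  Position 21 ')': depth becomes 0
  Position 22 '(': depth becomes 1
  Position 23 '(': depth becomes 2
  Position 24 '(': depth becomes 3
  Position 25 ')': depth becomes 2
  Position 26 ')': depth becomes 1
  Position 27 ')': depth becomes 0
Maximum depth reached: 4

4


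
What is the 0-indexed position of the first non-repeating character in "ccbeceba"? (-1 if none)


Input: ccbeceba
Character frequencies:
  'a': 1
  'b': 2
  'c': 3
  'e': 2
Scanning left to right for freq == 1:
  Position 0 ('c'): freq=3, skip
  Position 1 ('c'): freq=3, skip
  Position 2 ('b'): freq=2, skip
  Position 3 ('e'): freq=2, skip
  Position 4 ('c'): freq=3, skip
  Position 5 ('e'): freq=2, skip
  Position 6 ('b'): freq=2, skip
  Position 7 ('a'): unique! => answer = 7

7


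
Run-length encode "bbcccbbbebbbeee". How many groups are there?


Input: bbcccbbbebbbeee
Scanning for consecutive runs:
  Group 1: 'b' x 2 (positions 0-1)
  Group 2: 'c' x 3 (positions 2-4)
  Group 3: 'b' x 3 (positions 5-7)
  Group 4: 'e' x 1 (positions 8-8)
  Group 5: 'b' x 3 (positions 9-11)
  Group 6: 'e' x 3 (positions 12-14)
Total groups: 6

6


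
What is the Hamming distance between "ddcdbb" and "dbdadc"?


Comparing "ddcdbb" and "dbdadc" position by position:
  Position 0: 'd' vs 'd' => same
  Position 1: 'd' vs 'b' => differ
  Position 2: 'c' vs 'd' => differ
  Position 3: 'd' vs 'a' => differ
  Position 4: 'b' vs 'd' => differ
  Position 5: 'b' vs 'c' => differ
Total differences (Hamming distance): 5

5


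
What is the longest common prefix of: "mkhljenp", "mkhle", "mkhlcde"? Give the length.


Words: mkhljenp, mkhle, mkhlcde
  Position 0: all 'm' => match
  Position 1: all 'k' => match
  Position 2: all 'h' => match
  Position 3: all 'l' => match
  Position 4: ('j', 'e', 'c') => mismatch, stop
LCP = "mkhl" (length 4)

4


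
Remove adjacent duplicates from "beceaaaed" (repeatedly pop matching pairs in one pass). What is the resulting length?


Input: beceaaaed
Stack-based adjacent duplicate removal:
  Read 'b': push. Stack: b
  Read 'e': push. Stack: be
  Read 'c': push. Stack: bec
  Read 'e': push. Stack: bece
  Read 'a': push. Stack: becea
  Read 'a': matches stack top 'a' => pop. Stack: bece
  Read 'a': push. Stack: becea
  Read 'e': push. Stack: beceae
  Read 'd': push. Stack: beceaed
Final stack: "beceaed" (length 7)

7


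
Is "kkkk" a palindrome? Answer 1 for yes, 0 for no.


Input: kkkk
Reversed: kkkk
  Compare pos 0 ('k') with pos 3 ('k'): match
  Compare pos 1 ('k') with pos 2 ('k'): match
Result: palindrome

1


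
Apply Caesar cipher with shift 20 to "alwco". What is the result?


Caesar cipher: shift "alwco" by 20
  'a' (pos 0) + 20 = pos 20 = 'u'
  'l' (pos 11) + 20 = pos 5 = 'f'
  'w' (pos 22) + 20 = pos 16 = 'q'
  'c' (pos 2) + 20 = pos 22 = 'w'
  'o' (pos 14) + 20 = pos 8 = 'i'
Result: ufqwi

ufqwi


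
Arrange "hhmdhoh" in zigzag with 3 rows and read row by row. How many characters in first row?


Zigzag "hhmdhoh" into 3 rows:
Placing characters:
  'h' => row 0
  'h' => row 1
  'm' => row 2
  'd' => row 1
  'h' => row 0
  'o' => row 1
  'h' => row 2
Rows:
  Row 0: "hh"
  Row 1: "hdo"
  Row 2: "mh"
First row length: 2

2


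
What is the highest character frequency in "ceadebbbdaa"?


Input: ceadebbbdaa
Character counts:
  'a': 3
  'b': 3
  'c': 1
  'd': 2
  'e': 2
Maximum frequency: 3

3


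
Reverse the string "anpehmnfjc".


Input: anpehmnfjc
Reading characters right to left:
  Position 9: 'c'
  Position 8: 'j'
  Position 7: 'f'
  Position 6: 'n'
  Position 5: 'm'
  Position 4: 'h'
  Position 3: 'e'
  Position 2: 'p'
  Position 1: 'n'
  Position 0: 'a'
Reversed: cjfnmhepna

cjfnmhepna


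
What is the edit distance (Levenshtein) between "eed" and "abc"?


Computing edit distance: "eed" -> "abc"
DP table:
           a    b    c
      0    1    2    3
  e   1    1    2    3
  e   2    2    2    3
  d   3    3    3    3
Edit distance = dp[3][3] = 3

3


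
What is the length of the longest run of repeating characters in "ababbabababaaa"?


Input: "ababbabababaaa"
Scanning for longest run:
  Position 1 ('b'): new char, reset run to 1
  Position 2 ('a'): new char, reset run to 1
  Position 3 ('b'): new char, reset run to 1
  Position 4 ('b'): continues run of 'b', length=2
  Position 5 ('a'): new char, reset run to 1
  Position 6 ('b'): new char, reset run to 1
  Position 7 ('a'): new char, reset run to 1
  Position 8 ('b'): new char, reset run to 1
  Position 9 ('a'): new char, reset run to 1
  Position 10 ('b'): new char, reset run to 1
  Position 11 ('a'): new char, reset run to 1
  Position 12 ('a'): continues run of 'a', length=2
  Position 13 ('a'): continues run of 'a', length=3
Longest run: 'a' with length 3

3


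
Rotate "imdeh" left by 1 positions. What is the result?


Input: "imdeh", rotate left by 1
First 1 characters: "i"
Remaining characters: "mdeh"
Concatenate remaining + first: "mdeh" + "i" = "mdehi"

mdehi


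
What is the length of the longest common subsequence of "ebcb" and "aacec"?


LCS of "ebcb" and "aacec"
DP table:
           a    a    c    e    c
      0    0    0    0    0    0
  e   0    0    0    0    1    1
  b   0    0    0    0    1    1
  c   0    0    0    1    1    2
  b   0    0    0    1    1    2
LCS length = dp[4][5] = 2

2


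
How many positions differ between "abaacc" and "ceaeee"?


Comparing "abaacc" and "ceaeee" position by position:
  Position 0: 'a' vs 'c' => DIFFER
  Position 1: 'b' vs 'e' => DIFFER
  Position 2: 'a' vs 'a' => same
  Position 3: 'a' vs 'e' => DIFFER
  Position 4: 'c' vs 'e' => DIFFER
  Position 5: 'c' vs 'e' => DIFFER
Positions that differ: 5

5


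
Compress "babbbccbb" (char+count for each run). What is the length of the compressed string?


Input: babbbccbb
Runs:
  'b' x 1 => "b1"
  'a' x 1 => "a1"
  'b' x 3 => "b3"
  'c' x 2 => "c2"
  'b' x 2 => "b2"
Compressed: "b1a1b3c2b2"
Compressed length: 10

10


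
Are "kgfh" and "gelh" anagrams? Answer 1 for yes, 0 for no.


Strings: "kgfh", "gelh"
Sorted first:  fghk
Sorted second: eghl
Differ at position 0: 'f' vs 'e' => not anagrams

0


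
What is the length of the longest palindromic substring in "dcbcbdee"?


Input: "dcbcbdee"
Checking substrings for palindromes:
  [1:4] "cbc" (len 3) => palindrome
  [2:5] "bcb" (len 3) => palindrome
  [6:8] "ee" (len 2) => palindrome
Longest palindromic substring: "cbc" with length 3

3


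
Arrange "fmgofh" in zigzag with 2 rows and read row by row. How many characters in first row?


Zigzag "fmgofh" into 2 rows:
Placing characters:
  'f' => row 0
  'm' => row 1
  'g' => row 0
  'o' => row 1
  'f' => row 0
  'h' => row 1
Rows:
  Row 0: "fgf"
  Row 1: "moh"
First row length: 3

3


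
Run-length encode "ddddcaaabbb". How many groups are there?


Input: ddddcaaabbb
Scanning for consecutive runs:
  Group 1: 'd' x 4 (positions 0-3)
  Group 2: 'c' x 1 (positions 4-4)
  Group 3: 'a' x 3 (positions 5-7)
  Group 4: 'b' x 3 (positions 8-10)
Total groups: 4

4


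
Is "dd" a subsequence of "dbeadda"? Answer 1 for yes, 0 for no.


Check if "dd" is a subsequence of "dbeadda"
Greedy scan:
  Position 0 ('d'): matches sub[0] = 'd'
  Position 1 ('b'): no match needed
  Position 2 ('e'): no match needed
  Position 3 ('a'): no match needed
  Position 4 ('d'): matches sub[1] = 'd'
  Position 5 ('d'): no match needed
  Position 6 ('a'): no match needed
All 2 characters matched => is a subsequence

1


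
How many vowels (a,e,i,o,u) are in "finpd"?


Input: finpd
Checking each character:
  'f' at position 0: consonant
  'i' at position 1: vowel (running total: 1)
  'n' at position 2: consonant
  'p' at position 3: consonant
  'd' at position 4: consonant
Total vowels: 1

1


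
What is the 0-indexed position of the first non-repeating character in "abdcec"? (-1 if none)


Input: abdcec
Character frequencies:
  'a': 1
  'b': 1
  'c': 2
  'd': 1
  'e': 1
Scanning left to right for freq == 1:
  Position 0 ('a'): unique! => answer = 0

0


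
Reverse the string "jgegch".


Input: jgegch
Reading characters right to left:
  Position 5: 'h'
  Position 4: 'c'
  Position 3: 'g'
  Position 2: 'e'
  Position 1: 'g'
  Position 0: 'j'
Reversed: hcgegj

hcgegj


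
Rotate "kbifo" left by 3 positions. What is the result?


Input: "kbifo", rotate left by 3
First 3 characters: "kbi"
Remaining characters: "fo"
Concatenate remaining + first: "fo" + "kbi" = "fokbi"

fokbi


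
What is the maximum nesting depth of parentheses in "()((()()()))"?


Input: "()((()()()))"
Tracking depth:
  Position 0 '(': depth becomes 1
  Position 1 ')': depth becomes 0
  Position 2 '(': depth becomes 1
  Position 3 '(': depth becomes 2
  Position 4 '(': depth becomes 3
  Position 5 ')': depth becomes 2
  Position 6 '(': depth becomes 3
  Position 7 ')': depth becomes 2
  Position 8 '(': depth becomes 3
  Position 9 ')': depth becomes 2
  Position 10 ')': depth becomes 1
  Position 11 ')': depth becomes 0
Maximum depth reached: 3

3


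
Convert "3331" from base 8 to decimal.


Input: "3331" in base 8
Positional expansion:
  Digit '3' (value 3) x 8^3 = 1536
  Digit '3' (value 3) x 8^2 = 192
  Digit '3' (value 3) x 8^1 = 24
  Digit '1' (value 1) x 8^0 = 1
Sum = 1753

1753


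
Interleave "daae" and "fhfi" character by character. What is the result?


Interleaving "daae" and "fhfi":
  Position 0: 'd' from first, 'f' from second => "df"
  Position 1: 'a' from first, 'h' from second => "ah"
  Position 2: 'a' from first, 'f' from second => "af"
  Position 3: 'e' from first, 'i' from second => "ei"
Result: dfahafei

dfahafei


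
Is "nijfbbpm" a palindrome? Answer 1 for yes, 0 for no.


Input: nijfbbpm
Reversed: mpbbfjin
  Compare pos 0 ('n') with pos 7 ('m'): MISMATCH
  Compare pos 1 ('i') with pos 6 ('p'): MISMATCH
  Compare pos 2 ('j') with pos 5 ('b'): MISMATCH
  Compare pos 3 ('f') with pos 4 ('b'): MISMATCH
Result: not a palindrome

0


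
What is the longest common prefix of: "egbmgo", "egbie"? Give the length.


Words: egbmgo, egbie
  Position 0: all 'e' => match
  Position 1: all 'g' => match
  Position 2: all 'b' => match
  Position 3: ('m', 'i') => mismatch, stop
LCP = "egb" (length 3)

3


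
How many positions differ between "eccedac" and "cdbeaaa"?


Comparing "eccedac" and "cdbeaaa" position by position:
  Position 0: 'e' vs 'c' => DIFFER
  Position 1: 'c' vs 'd' => DIFFER
  Position 2: 'c' vs 'b' => DIFFER
  Position 3: 'e' vs 'e' => same
  Position 4: 'd' vs 'a' => DIFFER
  Position 5: 'a' vs 'a' => same
  Position 6: 'c' vs 'a' => DIFFER
Positions that differ: 5

5


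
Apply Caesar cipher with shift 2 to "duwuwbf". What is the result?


Caesar cipher: shift "duwuwbf" by 2
  'd' (pos 3) + 2 = pos 5 = 'f'
  'u' (pos 20) + 2 = pos 22 = 'w'
  'w' (pos 22) + 2 = pos 24 = 'y'
  'u' (pos 20) + 2 = pos 22 = 'w'
  'w' (pos 22) + 2 = pos 24 = 'y'
  'b' (pos 1) + 2 = pos 3 = 'd'
  'f' (pos 5) + 2 = pos 7 = 'h'
Result: fwywydh

fwywydh


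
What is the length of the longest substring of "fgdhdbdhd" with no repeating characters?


Input: "fgdhdbdhd"
Sliding window (track last position of each char):
  Position 0 ('f'): window [0,0] length 1 -- new best
  Position 1 ('g'): window [0,1] length 2 -- new best
  Position 2 ('d'): window [0,2] length 3 -- new best
  Position 3 ('h'): window [0,3] length 4 -- new best
  Position 4 ('d'): repeat (last at 2), move window start to 3
  Position 4 ('d'): window [3,4] length 2
  Position 5 ('b'): window [3,5] length 3
  Position 6 ('d'): repeat (last at 4), move window start to 5
  Position 6 ('d'): window [5,6] length 2
  Position 7 ('h'): window [5,7] length 3
  Position 8 ('d'): repeat (last at 6), move window start to 7
  Position 8 ('d'): window [7,8] length 2
Longest substring with no repeats: "fgdh" with length 4

4


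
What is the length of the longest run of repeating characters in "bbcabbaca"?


Input: "bbcabbaca"
Scanning for longest run:
  Position 1 ('b'): continues run of 'b', length=2
  Position 2 ('c'): new char, reset run to 1
  Position 3 ('a'): new char, reset run to 1
  Position 4 ('b'): new char, reset run to 1
  Position 5 ('b'): continues run of 'b', length=2
  Position 6 ('a'): new char, reset run to 1
  Position 7 ('c'): new char, reset run to 1
  Position 8 ('a'): new char, reset run to 1
Longest run: 'b' with length 2

2


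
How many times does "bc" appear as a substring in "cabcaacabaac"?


Searching for "bc" in "cabcaacabaac"
Scanning each position:
  Position 0: "ca" => no
  Position 1: "ab" => no
  Position 2: "bc" => MATCH
  Position 3: "ca" => no
  Position 4: "aa" => no
  Position 5: "ac" => no
  Position 6: "ca" => no
  Position 7: "ab" => no
  Position 8: "ba" => no
  Position 9: "aa" => no
  Position 10: "ac" => no
Total occurrences: 1

1


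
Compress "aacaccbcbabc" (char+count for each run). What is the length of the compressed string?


Input: aacaccbcbabc
Runs:
  'a' x 2 => "a2"
  'c' x 1 => "c1"
  'a' x 1 => "a1"
  'c' x 2 => "c2"
  'b' x 1 => "b1"
  'c' x 1 => "c1"
  'b' x 1 => "b1"
  'a' x 1 => "a1"
  'b' x 1 => "b1"
  'c' x 1 => "c1"
Compressed: "a2c1a1c2b1c1b1a1b1c1"
Compressed length: 20

20


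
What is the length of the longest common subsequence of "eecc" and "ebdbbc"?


LCS of "eecc" and "ebdbbc"
DP table:
           e    b    d    b    b    c
      0    0    0    0    0    0    0
  e   0    1    1    1    1    1    1
  e   0    1    1    1    1    1    1
  c   0    1    1    1    1    1    2
  c   0    1    1    1    1    1    2
LCS length = dp[4][6] = 2

2


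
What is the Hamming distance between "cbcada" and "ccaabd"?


Comparing "cbcada" and "ccaabd" position by position:
  Position 0: 'c' vs 'c' => same
  Position 1: 'b' vs 'c' => differ
  Position 2: 'c' vs 'a' => differ
  Position 3: 'a' vs 'a' => same
  Position 4: 'd' vs 'b' => differ
  Position 5: 'a' vs 'd' => differ
Total differences (Hamming distance): 4

4


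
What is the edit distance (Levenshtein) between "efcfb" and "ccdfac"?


Computing edit distance: "efcfb" -> "ccdfac"
DP table:
           c    c    d    f    a    c
      0    1    2    3    4    5    6
  e   1    1    2    3    4    5    6
  f   2    2    2    3    3    4    5
  c   3    2    2    3    4    4    4
  f   4    3    3    3    3    4    5
  b   5    4    4    4    4    4    5
Edit distance = dp[5][6] = 5

5


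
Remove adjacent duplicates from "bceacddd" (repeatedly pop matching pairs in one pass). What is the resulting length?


Input: bceacddd
Stack-based adjacent duplicate removal:
  Read 'b': push. Stack: b
  Read 'c': push. Stack: bc
  Read 'e': push. Stack: bce
  Read 'a': push. Stack: bcea
  Read 'c': push. Stack: bceac
  Read 'd': push. Stack: bceacd
  Read 'd': matches stack top 'd' => pop. Stack: bceac
  Read 'd': push. Stack: bceacd
Final stack: "bceacd" (length 6)

6


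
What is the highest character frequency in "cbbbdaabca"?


Input: cbbbdaabca
Character counts:
  'a': 3
  'b': 4
  'c': 2
  'd': 1
Maximum frequency: 4

4


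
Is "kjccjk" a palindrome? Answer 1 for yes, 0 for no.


Input: kjccjk
Reversed: kjccjk
  Compare pos 0 ('k') with pos 5 ('k'): match
  Compare pos 1 ('j') with pos 4 ('j'): match
  Compare pos 2 ('c') with pos 3 ('c'): match
Result: palindrome

1


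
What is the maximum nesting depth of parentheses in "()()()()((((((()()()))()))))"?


Input: "()()()()((((((()()()))()))))"
Tracking depth:
  Position 0 '(': depth becomes 1
  Position 1 ')': depth becomes 0
  Position 2 '(': depth becomes 1
  Position 3 ')': depth becomes 0
  Position 4 '(': depth becomes 1
  Position 5 ')': depth becomes 0
  Position 6 '(': depth becomes 1
  Position 7 ')': depth becomes 0
  Position 8 '(': depth becomes 1
  Position 9 '(': depth becomes 2
  Position 10 '(': depth becomes 3
  Position 11 '(': depth becomes 4
  Position 12 '(': depth becomes 5
  Position 13 '(': depth becomes 6
  Position 14 '(': depth becomes 7
  Position 15 ')': depth becomes 6
  Position 16 '(': depth becomes 7
  Position 17 ')': depth becomes 6
  Position 18 '(': depth becomes 7
  Position 19 ')': depth becomes 6
  Position 20 ')': depth becomes 5
  Position 21 ')': depth becomes 4
  Position 22 '(': depth becomes 5
  Position 23 ')': depth becomes 4
  Position 24 ')': depth becomes 3
  Position 25 ')': depth becomes 2
  Position 26 ')': depth becomes 1
  Position 27 ')': depth becomes 0
Maximum depth reached: 7

7


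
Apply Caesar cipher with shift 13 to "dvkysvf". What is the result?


Caesar cipher: shift "dvkysvf" by 13
  'd' (pos 3) + 13 = pos 16 = 'q'
  'v' (pos 21) + 13 = pos 8 = 'i'
  'k' (pos 10) + 13 = pos 23 = 'x'
  'y' (pos 24) + 13 = pos 11 = 'l'
  's' (pos 18) + 13 = pos 5 = 'f'
  'v' (pos 21) + 13 = pos 8 = 'i'
  'f' (pos 5) + 13 = pos 18 = 's'
Result: qixlfis

qixlfis


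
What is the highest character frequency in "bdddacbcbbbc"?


Input: bdddacbcbbbc
Character counts:
  'a': 1
  'b': 5
  'c': 3
  'd': 3
Maximum frequency: 5

5


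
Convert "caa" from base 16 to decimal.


Input: "caa" in base 16
Positional expansion:
  Digit 'c' (value 12) x 16^2 = 3072
  Digit 'a' (value 10) x 16^1 = 160
  Digit 'a' (value 10) x 16^0 = 10
Sum = 3242

3242


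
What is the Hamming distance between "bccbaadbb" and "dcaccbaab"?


Comparing "bccbaadbb" and "dcaccbaab" position by position:
  Position 0: 'b' vs 'd' => differ
  Position 1: 'c' vs 'c' => same
  Position 2: 'c' vs 'a' => differ
  Position 3: 'b' vs 'c' => differ
  Position 4: 'a' vs 'c' => differ
  Position 5: 'a' vs 'b' => differ
  Position 6: 'd' vs 'a' => differ
  Position 7: 'b' vs 'a' => differ
  Position 8: 'b' vs 'b' => same
Total differences (Hamming distance): 7

7


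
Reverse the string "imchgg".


Input: imchgg
Reading characters right to left:
  Position 5: 'g'
  Position 4: 'g'
  Position 3: 'h'
  Position 2: 'c'
  Position 1: 'm'
  Position 0: 'i'
Reversed: gghcmi

gghcmi


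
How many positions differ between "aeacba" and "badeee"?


Comparing "aeacba" and "badeee" position by position:
  Position 0: 'a' vs 'b' => DIFFER
  Position 1: 'e' vs 'a' => DIFFER
  Position 2: 'a' vs 'd' => DIFFER
  Position 3: 'c' vs 'e' => DIFFER
  Position 4: 'b' vs 'e' => DIFFER
  Position 5: 'a' vs 'e' => DIFFER
Positions that differ: 6

6


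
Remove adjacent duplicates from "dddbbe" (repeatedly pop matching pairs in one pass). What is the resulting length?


Input: dddbbe
Stack-based adjacent duplicate removal:
  Read 'd': push. Stack: d
  Read 'd': matches stack top 'd' => pop. Stack: (empty)
  Read 'd': push. Stack: d
  Read 'b': push. Stack: db
  Read 'b': matches stack top 'b' => pop. Stack: d
  Read 'e': push. Stack: de
Final stack: "de" (length 2)

2


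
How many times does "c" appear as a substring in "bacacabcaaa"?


Searching for "c" in "bacacabcaaa"
Scanning each position:
  Position 0: "b" => no
  Position 1: "a" => no
  Position 2: "c" => MATCH
  Position 3: "a" => no
  Position 4: "c" => MATCH
  Position 5: "a" => no
  Position 6: "b" => no
  Position 7: "c" => MATCH
  Position 8: "a" => no
  Position 9: "a" => no
  Position 10: "a" => no
Total occurrences: 3

3


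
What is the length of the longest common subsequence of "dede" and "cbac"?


LCS of "dede" and "cbac"
DP table:
           c    b    a    c
      0    0    0    0    0
  d   0    0    0    0    0
  e   0    0    0    0    0
  d   0    0    0    0    0
  e   0    0    0    0    0
LCS length = dp[4][4] = 0

0


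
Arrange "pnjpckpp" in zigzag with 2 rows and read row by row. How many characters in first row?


Zigzag "pnjpckpp" into 2 rows:
Placing characters:
  'p' => row 0
  'n' => row 1
  'j' => row 0
  'p' => row 1
  'c' => row 0
  'k' => row 1
  'p' => row 0
  'p' => row 1
Rows:
  Row 0: "pjcp"
  Row 1: "npkp"
First row length: 4

4


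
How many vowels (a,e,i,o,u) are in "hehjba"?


Input: hehjba
Checking each character:
  'h' at position 0: consonant
  'e' at position 1: vowel (running total: 1)
  'h' at position 2: consonant
  'j' at position 3: consonant
  'b' at position 4: consonant
  'a' at position 5: vowel (running total: 2)
Total vowels: 2

2


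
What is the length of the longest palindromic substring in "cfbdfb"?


Input: "cfbdfb"
Checking substrings for palindromes:
  No multi-char palindromic substrings found
Longest palindromic substring: "c" with length 1

1


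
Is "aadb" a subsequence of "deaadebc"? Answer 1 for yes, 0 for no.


Check if "aadb" is a subsequence of "deaadebc"
Greedy scan:
  Position 0 ('d'): no match needed
  Position 1 ('e'): no match needed
  Position 2 ('a'): matches sub[0] = 'a'
  Position 3 ('a'): matches sub[1] = 'a'
  Position 4 ('d'): matches sub[2] = 'd'
  Position 5 ('e'): no match needed
  Position 6 ('b'): matches sub[3] = 'b'
  Position 7 ('c'): no match needed
All 4 characters matched => is a subsequence

1


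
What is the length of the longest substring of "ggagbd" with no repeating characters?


Input: "ggagbd"
Sliding window (track last position of each char):
  Position 0 ('g'): window [0,0] length 1 -- new best
  Position 1 ('g'): repeat (last at 0), move window start to 1
  Position 1 ('g'): window [1,1] length 1
  Position 2 ('a'): window [1,2] length 2 -- new best
  Position 3 ('g'): repeat (last at 1), move window start to 2
  Position 3 ('g'): window [2,3] length 2
  Position 4 ('b'): window [2,4] length 3 -- new best
  Position 5 ('d'): window [2,5] length 4 -- new best
Longest substring with no repeats: "agbd" with length 4

4


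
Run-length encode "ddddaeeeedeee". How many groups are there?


Input: ddddaeeeedeee
Scanning for consecutive runs:
  Group 1: 'd' x 4 (positions 0-3)
  Group 2: 'a' x 1 (positions 4-4)
  Group 3: 'e' x 4 (positions 5-8)
  Group 4: 'd' x 1 (positions 9-9)
  Group 5: 'e' x 3 (positions 10-12)
Total groups: 5

5


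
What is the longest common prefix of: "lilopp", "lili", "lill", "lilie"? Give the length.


Words: lilopp, lili, lill, lilie
  Position 0: all 'l' => match
  Position 1: all 'i' => match
  Position 2: all 'l' => match
  Position 3: ('o', 'i', 'l', 'i') => mismatch, stop
LCP = "lil" (length 3)

3


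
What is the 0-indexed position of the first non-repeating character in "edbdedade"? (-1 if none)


Input: edbdedade
Character frequencies:
  'a': 1
  'b': 1
  'd': 4
  'e': 3
Scanning left to right for freq == 1:
  Position 0 ('e'): freq=3, skip
  Position 1 ('d'): freq=4, skip
  Position 2 ('b'): unique! => answer = 2

2


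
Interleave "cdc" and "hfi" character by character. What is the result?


Interleaving "cdc" and "hfi":
  Position 0: 'c' from first, 'h' from second => "ch"
  Position 1: 'd' from first, 'f' from second => "df"
  Position 2: 'c' from first, 'i' from second => "ci"
Result: chdfci

chdfci


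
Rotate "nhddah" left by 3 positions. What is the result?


Input: "nhddah", rotate left by 3
First 3 characters: "nhd"
Remaining characters: "dah"
Concatenate remaining + first: "dah" + "nhd" = "dahnhd"

dahnhd


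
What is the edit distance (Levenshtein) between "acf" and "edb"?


Computing edit distance: "acf" -> "edb"
DP table:
           e    d    b
      0    1    2    3
  a   1    1    2    3
  c   2    2    2    3
  f   3    3    3    3
Edit distance = dp[3][3] = 3

3


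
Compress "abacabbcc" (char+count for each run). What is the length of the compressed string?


Input: abacabbcc
Runs:
  'a' x 1 => "a1"
  'b' x 1 => "b1"
  'a' x 1 => "a1"
  'c' x 1 => "c1"
  'a' x 1 => "a1"
  'b' x 2 => "b2"
  'c' x 2 => "c2"
Compressed: "a1b1a1c1a1b2c2"
Compressed length: 14

14


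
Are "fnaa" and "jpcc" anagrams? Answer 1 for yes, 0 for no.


Strings: "fnaa", "jpcc"
Sorted first:  aafn
Sorted second: ccjp
Differ at position 0: 'a' vs 'c' => not anagrams

0


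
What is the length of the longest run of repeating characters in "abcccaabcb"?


Input: "abcccaabcb"
Scanning for longest run:
  Position 1 ('b'): new char, reset run to 1
  Position 2 ('c'): new char, reset run to 1
  Position 3 ('c'): continues run of 'c', length=2
  Position 4 ('c'): continues run of 'c', length=3
  Position 5 ('a'): new char, reset run to 1
  Position 6 ('a'): continues run of 'a', length=2
  Position 7 ('b'): new char, reset run to 1
  Position 8 ('c'): new char, reset run to 1
  Position 9 ('b'): new char, reset run to 1
Longest run: 'c' with length 3

3


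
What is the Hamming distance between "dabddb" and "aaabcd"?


Comparing "dabddb" and "aaabcd" position by position:
  Position 0: 'd' vs 'a' => differ
  Position 1: 'a' vs 'a' => same
  Position 2: 'b' vs 'a' => differ
  Position 3: 'd' vs 'b' => differ
  Position 4: 'd' vs 'c' => differ
  Position 5: 'b' vs 'd' => differ
Total differences (Hamming distance): 5

5


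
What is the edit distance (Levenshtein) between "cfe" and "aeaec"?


Computing edit distance: "cfe" -> "aeaec"
DP table:
           a    e    a    e    c
      0    1    2    3    4    5
  c   1    1    2    3    4    4
  f   2    2    2    3    4    5
  e   3    3    2    3    3    4
Edit distance = dp[3][5] = 4

4


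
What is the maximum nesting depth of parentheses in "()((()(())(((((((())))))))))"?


Input: "()((()(())(((((((())))))))))"
Tracking depth:
  Position 0 '(': depth becomes 1
  Position 1 ')': depth becomes 0
  Position 2 '(': depth becomes 1
  Position 3 '(': depth becomes 2
  Position 4 '(': depth becomes 3
  Position 5 ')': depth becomes 2
  Position 6 '(': depth becomes 3
  Position 7 '(': depth becomes 4
  Position 8 ')': depth becomes 3
  Position 9 ')': depth becomes 2
  Position 10 '(': depth becomes 3
  Position 11 '(': depth becomes 4
  Position 12 '(': depth becomes 5
  Position 13 '(': depth becomes 6
  Position 14 '(': depth becomes 7
  Position 15 '(': depth becomes 8
  Position 16 '(': depth becomes 9
  Position 17 '(': depth becomes 10
  Position 18 ')': depth becomes 9
  Position 19 ')': depth becomes 8
  Position 20 ')': depth becomes 7
  Position 21 ')': depth becomes 6
  Position 22 ')': depth becomes 5
  Position 23 ')': depth becomes 4
  Position 24 ')': depth becomes 3
  Position 25 ')': depth becomes 2
  Position 26 ')': depth becomes 1
  Position 27 ')': depth becomes 0
Maximum depth reached: 10

10


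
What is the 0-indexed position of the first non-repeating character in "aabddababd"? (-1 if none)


Input: aabddababd
Character frequencies:
  'a': 4
  'b': 3
  'd': 3
Scanning left to right for freq == 1:
  Position 0 ('a'): freq=4, skip
  Position 1 ('a'): freq=4, skip
  Position 2 ('b'): freq=3, skip
  Position 3 ('d'): freq=3, skip
  Position 4 ('d'): freq=3, skip
  Position 5 ('a'): freq=4, skip
  Position 6 ('b'): freq=3, skip
  Position 7 ('a'): freq=4, skip
  Position 8 ('b'): freq=3, skip
  Position 9 ('d'): freq=3, skip
  No unique character found => answer = -1

-1


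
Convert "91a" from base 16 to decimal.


Input: "91a" in base 16
Positional expansion:
  Digit '9' (value 9) x 16^2 = 2304
  Digit '1' (value 1) x 16^1 = 16
  Digit 'a' (value 10) x 16^0 = 10
Sum = 2330

2330


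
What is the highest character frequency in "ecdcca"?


Input: ecdcca
Character counts:
  'a': 1
  'c': 3
  'd': 1
  'e': 1
Maximum frequency: 3

3


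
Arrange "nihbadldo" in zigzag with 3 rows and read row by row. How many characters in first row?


Zigzag "nihbadldo" into 3 rows:
Placing characters:
  'n' => row 0
  'i' => row 1
  'h' => row 2
  'b' => row 1
  'a' => row 0
  'd' => row 1
  'l' => row 2
  'd' => row 1
  'o' => row 0
Rows:
  Row 0: "nao"
  Row 1: "ibdd"
  Row 2: "hl"
First row length: 3

3


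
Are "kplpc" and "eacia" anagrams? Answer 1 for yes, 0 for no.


Strings: "kplpc", "eacia"
Sorted first:  cklpp
Sorted second: aacei
Differ at position 0: 'c' vs 'a' => not anagrams

0


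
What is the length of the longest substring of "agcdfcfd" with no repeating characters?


Input: "agcdfcfd"
Sliding window (track last position of each char):
  Position 0 ('a'): window [0,0] length 1 -- new best
  Position 1 ('g'): window [0,1] length 2 -- new best
  Position 2 ('c'): window [0,2] length 3 -- new best
  Position 3 ('d'): window [0,3] length 4 -- new best
  Position 4 ('f'): window [0,4] length 5 -- new best
  Position 5 ('c'): repeat (last at 2), move window start to 3
  Position 5 ('c'): window [3,5] length 3
  Position 6 ('f'): repeat (last at 4), move window start to 5
  Position 6 ('f'): window [5,6] length 2
  Position 7 ('d'): window [5,7] length 3
Longest substring with no repeats: "agcdf" with length 5

5


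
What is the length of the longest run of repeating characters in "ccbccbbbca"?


Input: "ccbccbbbca"
Scanning for longest run:
  Position 1 ('c'): continues run of 'c', length=2
  Position 2 ('b'): new char, reset run to 1
  Position 3 ('c'): new char, reset run to 1
  Position 4 ('c'): continues run of 'c', length=2
  Position 5 ('b'): new char, reset run to 1
  Position 6 ('b'): continues run of 'b', length=2
  Position 7 ('b'): continues run of 'b', length=3
  Position 8 ('c'): new char, reset run to 1
  Position 9 ('a'): new char, reset run to 1
Longest run: 'b' with length 3

3


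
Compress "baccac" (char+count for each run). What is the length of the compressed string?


Input: baccac
Runs:
  'b' x 1 => "b1"
  'a' x 1 => "a1"
  'c' x 2 => "c2"
  'a' x 1 => "a1"
  'c' x 1 => "c1"
Compressed: "b1a1c2a1c1"
Compressed length: 10

10


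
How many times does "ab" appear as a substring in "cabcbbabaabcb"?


Searching for "ab" in "cabcbbabaabcb"
Scanning each position:
  Position 0: "ca" => no
  Position 1: "ab" => MATCH
  Position 2: "bc" => no
  Position 3: "cb" => no
  Position 4: "bb" => no
  Position 5: "ba" => no
  Position 6: "ab" => MATCH
  Position 7: "ba" => no
  Position 8: "aa" => no
  Position 9: "ab" => MATCH
  Position 10: "bc" => no
  Position 11: "cb" => no
Total occurrences: 3

3


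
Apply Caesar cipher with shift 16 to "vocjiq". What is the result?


Caesar cipher: shift "vocjiq" by 16
  'v' (pos 21) + 16 = pos 11 = 'l'
  'o' (pos 14) + 16 = pos 4 = 'e'
  'c' (pos 2) + 16 = pos 18 = 's'
  'j' (pos 9) + 16 = pos 25 = 'z'
  'i' (pos 8) + 16 = pos 24 = 'y'
  'q' (pos 16) + 16 = pos 6 = 'g'
Result: leszyg

leszyg


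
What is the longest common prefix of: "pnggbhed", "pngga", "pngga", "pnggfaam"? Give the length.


Words: pnggbhed, pngga, pngga, pnggfaam
  Position 0: all 'p' => match
  Position 1: all 'n' => match
  Position 2: all 'g' => match
  Position 3: all 'g' => match
  Position 4: ('b', 'a', 'a', 'f') => mismatch, stop
LCP = "pngg" (length 4)

4


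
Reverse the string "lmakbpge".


Input: lmakbpge
Reading characters right to left:
  Position 7: 'e'
  Position 6: 'g'
  Position 5: 'p'
  Position 4: 'b'
  Position 3: 'k'
  Position 2: 'a'
  Position 1: 'm'
  Position 0: 'l'
Reversed: egpbkaml

egpbkaml


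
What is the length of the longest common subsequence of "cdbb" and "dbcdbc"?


LCS of "cdbb" and "dbcdbc"
DP table:
           d    b    c    d    b    c
      0    0    0    0    0    0    0
  c   0    0    0    1    1    1    1
  d   0    1    1    1    2    2    2
  b   0    1    2    2    2    3    3
  b   0    1    2    2    2    3    3
LCS length = dp[4][6] = 3

3


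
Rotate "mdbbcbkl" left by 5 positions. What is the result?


Input: "mdbbcbkl", rotate left by 5
First 5 characters: "mdbbc"
Remaining characters: "bkl"
Concatenate remaining + first: "bkl" + "mdbbc" = "bklmdbbc"

bklmdbbc


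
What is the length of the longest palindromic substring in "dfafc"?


Input: "dfafc"
Checking substrings for palindromes:
  [1:4] "faf" (len 3) => palindrome
Longest palindromic substring: "faf" with length 3

3


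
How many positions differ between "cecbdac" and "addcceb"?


Comparing "cecbdac" and "addcceb" position by position:
  Position 0: 'c' vs 'a' => DIFFER
  Position 1: 'e' vs 'd' => DIFFER
  Position 2: 'c' vs 'd' => DIFFER
  Position 3: 'b' vs 'c' => DIFFER
  Position 4: 'd' vs 'c' => DIFFER
  Position 5: 'a' vs 'e' => DIFFER
  Position 6: 'c' vs 'b' => DIFFER
Positions that differ: 7

7


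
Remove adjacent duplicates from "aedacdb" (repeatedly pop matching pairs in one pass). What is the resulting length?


Input: aedacdb
Stack-based adjacent duplicate removal:
  Read 'a': push. Stack: a
  Read 'e': push. Stack: ae
  Read 'd': push. Stack: aed
  Read 'a': push. Stack: aeda
  Read 'c': push. Stack: aedac
  Read 'd': push. Stack: aedacd
  Read 'b': push. Stack: aedacdb
Final stack: "aedacdb" (length 7)

7


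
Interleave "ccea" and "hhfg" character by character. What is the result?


Interleaving "ccea" and "hhfg":
  Position 0: 'c' from first, 'h' from second => "ch"
  Position 1: 'c' from first, 'h' from second => "ch"
  Position 2: 'e' from first, 'f' from second => "ef"
  Position 3: 'a' from first, 'g' from second => "ag"
Result: chchefag

chchefag


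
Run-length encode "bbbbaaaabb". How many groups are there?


Input: bbbbaaaabb
Scanning for consecutive runs:
  Group 1: 'b' x 4 (positions 0-3)
  Group 2: 'a' x 4 (positions 4-7)
  Group 3: 'b' x 2 (positions 8-9)
Total groups: 3

3


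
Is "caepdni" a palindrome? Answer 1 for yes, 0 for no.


Input: caepdni
Reversed: indpeac
  Compare pos 0 ('c') with pos 6 ('i'): MISMATCH
  Compare pos 1 ('a') with pos 5 ('n'): MISMATCH
  Compare pos 2 ('e') with pos 4 ('d'): MISMATCH
Result: not a palindrome

0


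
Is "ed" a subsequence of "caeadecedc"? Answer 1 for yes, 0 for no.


Check if "ed" is a subsequence of "caeadecedc"
Greedy scan:
  Position 0 ('c'): no match needed
  Position 1 ('a'): no match needed
  Position 2 ('e'): matches sub[0] = 'e'
  Position 3 ('a'): no match needed
  Position 4 ('d'): matches sub[1] = 'd'
  Position 5 ('e'): no match needed
  Position 6 ('c'): no match needed
  Position 7 ('e'): no match needed
  Position 8 ('d'): no match needed
  Position 9 ('c'): no match needed
All 2 characters matched => is a subsequence

1


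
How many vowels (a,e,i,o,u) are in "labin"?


Input: labin
Checking each character:
  'l' at position 0: consonant
  'a' at position 1: vowel (running total: 1)
  'b' at position 2: consonant
  'i' at position 3: vowel (running total: 2)
  'n' at position 4: consonant
Total vowels: 2

2


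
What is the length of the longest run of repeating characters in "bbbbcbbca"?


Input: "bbbbcbbca"
Scanning for longest run:
  Position 1 ('b'): continues run of 'b', length=2
  Position 2 ('b'): continues run of 'b', length=3
  Position 3 ('b'): continues run of 'b', length=4
  Position 4 ('c'): new char, reset run to 1
  Position 5 ('b'): new char, reset run to 1
  Position 6 ('b'): continues run of 'b', length=2
  Position 7 ('c'): new char, reset run to 1
  Position 8 ('a'): new char, reset run to 1
Longest run: 'b' with length 4

4
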